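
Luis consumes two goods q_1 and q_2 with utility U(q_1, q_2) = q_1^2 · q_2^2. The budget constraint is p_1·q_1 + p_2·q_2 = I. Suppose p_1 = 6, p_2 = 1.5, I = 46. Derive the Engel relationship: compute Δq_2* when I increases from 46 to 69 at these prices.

Demand: q_1*(p_1,p_2,I) = 0.5·I/p_1 and q_2* = 0.5·I/p_2.
At p_1=6, p_2=1.5, I=46: q_2* = 0.5·46/1.5 = 15.3333.
At I' = 69: q_2* = 23. Change: 23 − 15.3333 = 7.6667.

Δq_2* = 7.6667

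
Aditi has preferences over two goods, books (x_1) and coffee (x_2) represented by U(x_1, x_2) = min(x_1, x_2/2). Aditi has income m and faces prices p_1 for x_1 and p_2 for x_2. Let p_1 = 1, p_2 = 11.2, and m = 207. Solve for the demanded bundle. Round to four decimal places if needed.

x_1* = 8.8462, x_2* = 17.6923

Leontief preferences: the optimum is at the kink where x_1/1 = x_2/2, i.e. x_2 = 2·x_1.
Budget: p_1·x_1 + p_2·2·x_1 = m, so (p_1 + 2·p_2)·x_1 = m.
Demand: x_1*(p_1,p_2,m) = m/(p_1 + 2·p_2), x_2* = 2·m/(p_1 + 2·p_2).
Here 1 + 2·11.2 = 23.4, giving x_1* = 8.8462 and x_2* = 17.6923.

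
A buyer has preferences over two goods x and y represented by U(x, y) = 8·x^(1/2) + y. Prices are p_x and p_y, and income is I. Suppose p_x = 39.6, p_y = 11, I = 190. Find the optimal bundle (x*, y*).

x* = 1.2346, y* = 12.8283

Utility is quasi-linear in y; the FOC for x is 4/√x = p_x/p_y.
Solve: √x = 4·p_y/p_x, so x*(p_x,p_y) = (4·p_y/p_x)², and y* = (I − p_x·x*)/p_y.
Plugging in: x* = (4·11/39.6)² = 1.2346, y* = 12.8283.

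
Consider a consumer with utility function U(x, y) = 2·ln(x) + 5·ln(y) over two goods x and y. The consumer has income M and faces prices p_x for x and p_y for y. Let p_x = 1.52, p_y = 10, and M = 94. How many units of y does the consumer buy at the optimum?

Demand: x*(p_x,p_y,M) = 2/7·M/p_x and y* = 5/7·M/p_y.
At p_x=1.52, p_y=10, M=94: y* = 5/7·94/10 = 6.7143.

y* = 6.7143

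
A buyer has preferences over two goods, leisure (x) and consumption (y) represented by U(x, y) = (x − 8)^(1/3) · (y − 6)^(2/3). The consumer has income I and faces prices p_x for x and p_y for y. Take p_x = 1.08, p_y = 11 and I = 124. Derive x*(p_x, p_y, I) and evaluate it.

MRS = (1/2)·(y−6)/(x−8). Tangency with p_x/p_y gives y−6 = 2·(p_x/p_y)·(x−8).
Substituting into the budget: x* = 8 + 1/3·(I − 8·p_x − 6·p_y)/p_x, and y* = 6 + 2/3·(…)/p_y.
Discretionary income = 124 − 8·1.08 − 6·11 = 49.36; x* = 8 + 1/3·49.36/1.08 = 23.2346.

x* = 23.2346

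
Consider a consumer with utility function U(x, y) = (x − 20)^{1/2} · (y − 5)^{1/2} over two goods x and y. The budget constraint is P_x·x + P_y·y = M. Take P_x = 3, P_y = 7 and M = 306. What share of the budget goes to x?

Let x' = x−20, y' = y−5. MRS = y'/x' = P_x/P_y.
After buying the subsistence bundle (20, 5), a share 0.5 of the remaining income goes to x: x* = 20 + 0.5·(M − 20P_x − 5P_y)/P_x.
Discretionary income = 306 − 20·3 − 5·7 = 211; x* = 20 + 0.5·211/3 = 55.1667; y* = 5 + 0.5·211/7 = 20.0714.
Expenditure on x: 3·55.1667 = 165.5; share = 0.5408.

share on x = 0.5408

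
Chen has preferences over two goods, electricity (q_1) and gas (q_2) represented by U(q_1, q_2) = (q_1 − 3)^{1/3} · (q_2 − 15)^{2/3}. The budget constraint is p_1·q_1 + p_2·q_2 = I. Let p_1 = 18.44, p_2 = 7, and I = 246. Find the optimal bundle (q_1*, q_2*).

MRS = (1/2)·(q_2−15)/(q_1−3). Tangency with p_1/p_2 gives q_2−15 = 2·(p_1/p_2)·(q_1−3).
Substituting into the budget: q_1* = 3 + 1/3·(I − 3·p_1 − 15·p_2)/p_1, and q_2* = 15 + 2/3·(…)/p_2.
Discretionary income = 246 − 3·18.44 − 15·7 = 85.68; q_1* = 3 + 1/3·85.68/18.44 = 4.5488; q_2* = 15 + 2/3·85.68/7 = 23.16.

q_1* = 4.5488, q_2* = 23.16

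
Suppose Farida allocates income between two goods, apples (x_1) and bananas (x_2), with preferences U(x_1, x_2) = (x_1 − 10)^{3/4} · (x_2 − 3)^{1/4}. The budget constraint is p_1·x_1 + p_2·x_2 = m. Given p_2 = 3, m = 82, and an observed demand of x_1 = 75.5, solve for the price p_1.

p_1 = 0.75

MRS = 3·(x_2−3)/(x_1−10). Tangency with p_1/p_2 gives x_2−3 = (1/3)·(p_1/p_2)·(x_1−10).
After buying the subsistence bundle (10, 3), a share 0.75 of the remaining income goes to x_1: x_1* = 10 + 0.75·(m − 10p_1 − 3p_2)/p_1.
Set x_1* = 75.5 in the demand function and solve for p_1: p_1 = 0.75.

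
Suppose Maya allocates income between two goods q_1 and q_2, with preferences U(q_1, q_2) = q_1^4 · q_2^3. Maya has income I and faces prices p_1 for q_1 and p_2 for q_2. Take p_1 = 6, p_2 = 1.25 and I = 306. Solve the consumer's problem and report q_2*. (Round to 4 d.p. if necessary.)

Tangency: MRS = (4/3)·q_2/q_1 = p_1/p_2.
So 4·p_2·q_2 = 3·p_1·q_1; combined with the budget, a share 4/7 of income goes to q_1.
Demand: q_1*(p_1,p_2,I) = 4/7·I/p_1 and q_2* = 3/7·I/p_2.
At p_1=6, p_2=1.25, I=306: q_2* = 3/7·306/1.25 = 104.9143.

q_2* = 104.9143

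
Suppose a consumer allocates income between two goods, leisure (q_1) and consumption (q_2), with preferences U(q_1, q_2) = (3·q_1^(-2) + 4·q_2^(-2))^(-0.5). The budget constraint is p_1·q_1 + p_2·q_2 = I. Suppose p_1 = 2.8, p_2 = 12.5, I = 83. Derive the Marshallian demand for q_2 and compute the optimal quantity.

q_2* = 4.9734

Substitute q_2 = (q_2/q_1)·q_1 into the budget: q_1* = I/(p_1 + p_2·(q_2/q_1)).
Numerically q_2/q_1 = 0.66844, so q_1* = 83/(2.8 + 12.5·0.66844) = 7.4403 and q_2* = 0.66844·7.4403 = 4.9734.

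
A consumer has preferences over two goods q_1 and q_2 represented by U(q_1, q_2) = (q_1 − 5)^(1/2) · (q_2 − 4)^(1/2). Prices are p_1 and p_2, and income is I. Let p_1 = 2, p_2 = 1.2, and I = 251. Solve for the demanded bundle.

q_1* = 64.05, q_2* = 102.4167

MRS = (q_2−4)/(q_1−5). Tangency with p_1/p_2 gives q_2−4 = (p_1/p_2)·(q_1−5).
Substituting into the budget: q_1* = 5 + 0.5·(I − 5·p_1 − 4·p_2)/p_1, and q_2* = 4 + 0.5·(…)/p_2.
Discretionary income = 251 − 5·2 − 4·1.2 = 236.2; q_1* = 5 + 0.5·236.2/2 = 64.05; q_2* = 4 + 0.5·236.2/1.2 = 102.4167.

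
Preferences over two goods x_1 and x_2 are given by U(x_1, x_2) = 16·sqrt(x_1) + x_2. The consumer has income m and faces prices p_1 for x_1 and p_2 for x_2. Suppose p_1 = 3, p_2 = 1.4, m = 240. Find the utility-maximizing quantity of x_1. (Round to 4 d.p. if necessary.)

x_1* = 13.9378

Utility is quasi-linear in x_2; the FOC for x_1 is 8/√x_1 = p_1/p_2.
Thus x_1* = (8·p_2/p_1)² — independent of m — with the rest of income spent on x_2.
Plugging in: x_1* = (8·1.4/3)² = 13.9378.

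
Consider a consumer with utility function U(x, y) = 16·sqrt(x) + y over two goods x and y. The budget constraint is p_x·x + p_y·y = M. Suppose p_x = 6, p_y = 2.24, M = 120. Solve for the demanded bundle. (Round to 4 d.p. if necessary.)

x* = 8.9202, y* = 29.6781

Plugging in: x* = (8·2.24/6)² = 8.9202, y* = 29.6781.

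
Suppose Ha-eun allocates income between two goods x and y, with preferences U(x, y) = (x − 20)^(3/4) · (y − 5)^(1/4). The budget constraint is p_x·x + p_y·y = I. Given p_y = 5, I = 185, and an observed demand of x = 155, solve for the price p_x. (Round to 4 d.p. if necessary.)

This is Cobb-Douglas in (x−20, y−5): tangency gives 0.75·p_y·(y−5) = 0.25·p_x·(x−20).
Substituting into the budget: x* = 20 + 0.75·(I − 20·p_x − 5·p_y)/p_x, and y* = 5 + 0.25·(…)/p_y.
Set x* = 155 in the demand function and solve for p_x: p_x = 0.8.

p_x = 0.8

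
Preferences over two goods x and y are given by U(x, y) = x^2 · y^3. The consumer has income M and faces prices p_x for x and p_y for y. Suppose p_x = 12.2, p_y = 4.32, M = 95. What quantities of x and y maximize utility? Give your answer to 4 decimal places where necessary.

The MRS is (2/3)·y/x. Set MRS = p_x/p_y.
Rearranging, p_y·y = (3/2)·p_x·x. Substituting into the budget gives p_x·x·(1 + (3/2)) = M.
Demand: x*(p_x,p_y,M) = 0.4·M/p_x and y* = 0.6·M/p_y.
At p_x=12.2, p_y=4.32, M=95: x* = 0.4·95/12.2 = 3.1148, y* = 13.1944.

x* = 3.1148, y* = 13.1944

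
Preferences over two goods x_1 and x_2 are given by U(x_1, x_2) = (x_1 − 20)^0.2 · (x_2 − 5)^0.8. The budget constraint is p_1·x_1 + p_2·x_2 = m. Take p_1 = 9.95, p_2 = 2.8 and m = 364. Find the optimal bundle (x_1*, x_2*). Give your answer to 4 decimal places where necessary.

x_1* = 23.0352, x_2* = 48.1429

MRS = (1/4)·(x_2−5)/(x_1−20). Tangency with p_1/p_2 gives x_2−5 = 4·(p_1/p_2)·(x_1−20).
After buying the subsistence bundle (20, 5), a share 0.2 of the remaining income goes to x_1: x_1* = 20 + 0.2·(m − 20p_1 − 5p_2)/p_1.
Discretionary income = 364 − 20·9.95 − 5·2.8 = 151; x_1* = 20 + 0.2·151/9.95 = 23.0352; x_2* = 5 + 0.8·151/2.8 = 48.1429.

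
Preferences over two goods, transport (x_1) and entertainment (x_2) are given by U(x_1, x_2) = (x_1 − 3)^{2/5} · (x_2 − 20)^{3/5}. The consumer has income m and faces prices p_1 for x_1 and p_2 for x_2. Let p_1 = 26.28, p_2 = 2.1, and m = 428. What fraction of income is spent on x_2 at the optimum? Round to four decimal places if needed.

share on x_2 = 0.5287

Let x_1' = x_1−3, x_2' = x_2−20. MRS = (2/3)·x_2'/x_1' = p_1/p_2.
Substituting into the budget: x_1* = 3 + 0.4·(m − 3·p_1 − 20·p_2)/p_1, and x_2* = 20 + 0.6·(…)/p_2.
Discretionary income = 428 − 3·26.28 − 20·2.1 = 307.16; x_1* = 3 + 0.4·307.16/26.28 = 7.6752; x_2* = 20 + 0.6·307.16/2.1 = 107.76.
Expenditure on x_2: 2.1·107.76 = 226.296; share = 0.5287.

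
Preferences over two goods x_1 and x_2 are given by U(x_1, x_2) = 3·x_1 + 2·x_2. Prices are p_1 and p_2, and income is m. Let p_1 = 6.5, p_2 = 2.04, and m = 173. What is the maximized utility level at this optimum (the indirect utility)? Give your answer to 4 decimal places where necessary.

Perfect substitutes: compare marginal utility per dollar. 3/p_1 vs 2/p_2 → 0.4615 vs 0.9804.
x_2 gives more utility per dollar, so spend all income on x_2: x_2* = m/p_2, x_1* = 0.
Numerically: x_1* = 0, x_2* = 84.8039.
Utility at the optimum: U(0, 84.8039) = 169.6078.

V = 169.6078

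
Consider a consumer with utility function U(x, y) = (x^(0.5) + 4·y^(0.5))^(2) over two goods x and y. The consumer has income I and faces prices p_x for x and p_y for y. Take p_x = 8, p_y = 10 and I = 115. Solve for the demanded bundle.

x* = 1.0417, y* = 10.6667

From the CES first-order condition, (1/4)·(y/x)^(0.5) = p_x/p_y.
Hence y/x = (4·p_x/p_y)^(1/(0.5)), i.e. raised to the 2 power.
Substitute y = (y/x)·x into the budget: x* = I/(p_x + p_y·(y/x)).
Numerically y/x = 10.24, so x* = 115/(8 + 10·10.24) = 1.0417 and y* = 10.24·1.0417 = 10.6667.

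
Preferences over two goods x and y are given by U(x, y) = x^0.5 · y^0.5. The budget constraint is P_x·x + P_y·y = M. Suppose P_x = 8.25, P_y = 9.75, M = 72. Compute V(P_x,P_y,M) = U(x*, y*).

Demand: x*(P_x,P_y,M) = 0.5·M/P_x and y* = 0.5·M/P_y.
At P_x=8.25, P_y=9.75, M=72: x* = 0.5·72/8.25 = 4.3636, y* = 3.6923.
Utility at the optimum: U(4.3636, 3.6923) = 4.014.

V = 4.014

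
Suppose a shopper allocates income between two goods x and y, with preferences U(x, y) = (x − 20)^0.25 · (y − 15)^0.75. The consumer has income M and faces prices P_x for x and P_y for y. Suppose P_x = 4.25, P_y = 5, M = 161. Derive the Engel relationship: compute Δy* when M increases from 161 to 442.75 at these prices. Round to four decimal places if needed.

Discretionary income = 161 − 20·4.25 − 15·5 = 1; y* = 15 + 0.75·1/5 = 15.15.
At M' = 442.75: y* = 57.4125. Change: 57.4125 − 15.15 = 42.2625.

Δy* = 42.2625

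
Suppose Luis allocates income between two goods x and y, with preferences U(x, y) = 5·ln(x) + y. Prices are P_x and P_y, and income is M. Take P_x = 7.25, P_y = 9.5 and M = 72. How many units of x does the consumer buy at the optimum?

x* = 6.5517

Set MRS = P_x/P_y: (5/x)/1 = P_x/P_y.
So x*(P_x,P_y) = 5·P_y/P_x, independent of income; and y* = (M − 5·P_y)/P_y.
At the given prices: x* = 5·9.5/7.25 = 6.5517.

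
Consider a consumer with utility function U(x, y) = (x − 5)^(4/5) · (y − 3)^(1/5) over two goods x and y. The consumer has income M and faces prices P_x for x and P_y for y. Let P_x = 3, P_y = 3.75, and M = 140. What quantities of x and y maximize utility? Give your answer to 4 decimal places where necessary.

x* = 35.3333, y* = 9.0667

MRS = 4·(y−3)/(x−5). Tangency with P_x/P_y gives y−3 = (1/4)·(P_x/P_y)·(x−5).
After buying the subsistence bundle (5, 3), a share 0.8 of the remaining income goes to x: x* = 5 + 0.8·(M − 5P_x − 3P_y)/P_x.
Discretionary income = 140 − 5·3 − 3·3.75 = 113.75; x* = 5 + 0.8·113.75/3 = 35.3333; y* = 3 + 0.2·113.75/3.75 = 9.0667.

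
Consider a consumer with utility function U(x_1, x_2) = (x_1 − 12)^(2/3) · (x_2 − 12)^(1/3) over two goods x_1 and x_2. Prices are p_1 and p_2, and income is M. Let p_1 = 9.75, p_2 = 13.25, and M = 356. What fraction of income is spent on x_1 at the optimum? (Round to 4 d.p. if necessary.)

MRS = 2·(x_2−12)/(x_1−12). Tangency with p_1/p_2 gives x_2−12 = (1/2)·(p_1/p_2)·(x_1−12).
After buying the subsistence bundle (12, 12), a share 2/3 of the remaining income goes to x_1: x_1* = 12 + 2/3·(M − 12p_1 − 12p_2)/p_1.
Discretionary income = 356 − 12·9.75 − 12·13.25 = 80; x_1* = 12 + 2/3·80/9.75 = 17.4701; x_2* = 12 + 1/3·80/13.25 = 14.0126.
Expenditure on x_1: 9.75·17.4701 = 170.3333; share = 0.4785.

share on x_1 = 0.4785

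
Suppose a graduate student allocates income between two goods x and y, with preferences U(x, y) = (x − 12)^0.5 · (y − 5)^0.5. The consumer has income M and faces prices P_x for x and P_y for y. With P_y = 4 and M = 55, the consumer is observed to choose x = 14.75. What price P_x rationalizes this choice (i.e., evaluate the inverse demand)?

P_x = 2

MRS = (y−5)/(x−12). Tangency with P_x/P_y gives y−5 = (P_x/P_y)·(x−12).
After buying the subsistence bundle (12, 5), a share 0.5 of the remaining income goes to x: x* = 12 + 0.5·(M − 12P_x − 5P_y)/P_x.
Set x* = 14.75 in the demand function and solve for P_x: P_x = 2.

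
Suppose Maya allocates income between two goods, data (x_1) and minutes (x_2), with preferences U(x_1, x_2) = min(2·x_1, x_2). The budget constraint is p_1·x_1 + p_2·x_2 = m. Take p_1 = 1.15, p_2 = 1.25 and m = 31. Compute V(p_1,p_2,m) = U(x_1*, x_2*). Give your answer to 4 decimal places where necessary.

V = 16.9863

Here 1.15 + 2·1.25 = 3.65, giving x_1* = 8.4932 and x_2* = 16.9863.
Utility at the optimum: U(8.4932, 16.9863) = 16.9863.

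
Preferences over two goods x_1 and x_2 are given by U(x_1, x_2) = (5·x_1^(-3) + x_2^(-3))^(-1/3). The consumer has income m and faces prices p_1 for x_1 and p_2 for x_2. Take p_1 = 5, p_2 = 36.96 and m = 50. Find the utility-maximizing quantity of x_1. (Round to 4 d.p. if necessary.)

x_1* = 2.5013

From the CES first-order condition, 5·(x_2/x_1)^(4) = p_1/p_2.
Hence x_2/x_1 = ((1/5)·p_1/p_2)^(1/(4)), i.e. raised to the 0.25 power.
Substitute x_2 = (x_2/x_1)·x_1 into the budget: x_1* = m/(p_1 + p_2·(x_2/x_1)).
Numerically x_2/x_1 = 0.405571, so x_1* = 50/(5 + 36.96·0.405571) = 2.5013.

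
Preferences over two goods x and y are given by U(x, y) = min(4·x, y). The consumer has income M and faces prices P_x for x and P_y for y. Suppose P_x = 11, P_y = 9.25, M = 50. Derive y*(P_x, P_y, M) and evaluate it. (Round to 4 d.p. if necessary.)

y* = 4.1667

With perfect complements, no substitution: consume in ratio x:y = 1:4.
Budget: P_x·x + P_y·4·x = M, so (P_x + 4·P_y)·x = M.
Demand: x*(P_x,P_y,M) = M/(P_x + 4·P_y), y* = 4·M/(P_x + 4·P_y).
Here 11 + 4·9.25 = 48, giving y* = 4.1667.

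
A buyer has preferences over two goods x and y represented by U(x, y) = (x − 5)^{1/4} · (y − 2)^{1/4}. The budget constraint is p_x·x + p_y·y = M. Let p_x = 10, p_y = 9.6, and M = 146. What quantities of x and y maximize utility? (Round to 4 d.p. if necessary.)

x* = 8.84, y* = 6

This is Cobb-Douglas in (x−5, y−2): tangency gives 0.25·p_y·(y−2) = 0.25·p_x·(x−5).
After buying the subsistence bundle (5, 2), a share 0.5 of the remaining income goes to x: x* = 5 + 0.5·(M − 5p_x − 2p_y)/p_x.
Discretionary income = 146 − 5·10 − 2·9.6 = 76.8; x* = 5 + 0.5·76.8/10 = 8.84; y* = 2 + 0.5·76.8/9.6 = 6.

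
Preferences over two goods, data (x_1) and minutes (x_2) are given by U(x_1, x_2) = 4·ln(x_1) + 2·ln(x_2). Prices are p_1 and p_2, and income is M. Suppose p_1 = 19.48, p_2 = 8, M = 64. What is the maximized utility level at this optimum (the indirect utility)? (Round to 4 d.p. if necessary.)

The MRS is 2·x_2/x_1. Set MRS = p_1/p_2.
Rearranging, p_2·x_2 = (1/2)·p_1·x_1. Substituting into the budget gives p_1·x_1·(1 + (1/2)) = M.
Demand: x_1*(p_1,p_2,M) = 2/3·M/p_1 and x_2* = 1/3·M/p_2.
At p_1=19.48, p_2=8, M=64: x_1* = 2/3·64/19.48 = 2.1903, x_2* = 2.6667.
Utility at the optimum: U(2.1903, 2.6667) = 5.0978.

V = 5.0978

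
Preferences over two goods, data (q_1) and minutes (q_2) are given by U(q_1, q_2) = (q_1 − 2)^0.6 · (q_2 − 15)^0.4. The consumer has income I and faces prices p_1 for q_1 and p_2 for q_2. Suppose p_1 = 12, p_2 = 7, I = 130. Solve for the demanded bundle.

q_1* = 2.05, q_2* = 15.0571

Discretionary income = 130 − 2·12 − 15·7 = 1; q_1* = 2 + 0.6·1/12 = 2.05; q_2* = 15 + 0.4·1/7 = 15.0571.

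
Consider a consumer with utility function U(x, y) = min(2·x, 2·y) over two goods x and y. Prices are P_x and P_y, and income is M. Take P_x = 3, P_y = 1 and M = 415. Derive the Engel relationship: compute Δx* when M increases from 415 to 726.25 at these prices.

With perfect complements, no substitution: consume in ratio x:y = 2:2.
Budget: P_x·x + P_y·x = M, so (2·P_x + 2·P_y)·x = 2·M.
Demand: x*(P_x,P_y,M) = 2·M/(2·P_x + 2·P_y), y* = 2·M/(2·P_x + 2·P_y).
Here 2·3 + 2·1 = 8, giving x* = 103.75.
At M' = 726.25: x* = 181.5625. Change: 181.5625 − 103.75 = 77.8125.

Δx* = 77.8125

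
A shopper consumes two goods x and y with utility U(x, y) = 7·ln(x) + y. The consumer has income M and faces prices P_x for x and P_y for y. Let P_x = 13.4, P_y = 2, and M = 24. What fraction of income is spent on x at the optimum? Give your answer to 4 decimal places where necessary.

share on x = 0.5833

So x*(P_x,P_y) = 7·P_y/P_x, independent of income; and y* = (M − 7·P_y)/P_y.
At the given prices: x* = 7·2/13.4 = 1.0448, and y* = 5.
Expenditure on x: 13.4·1.0448 = 14; share = 0.5833.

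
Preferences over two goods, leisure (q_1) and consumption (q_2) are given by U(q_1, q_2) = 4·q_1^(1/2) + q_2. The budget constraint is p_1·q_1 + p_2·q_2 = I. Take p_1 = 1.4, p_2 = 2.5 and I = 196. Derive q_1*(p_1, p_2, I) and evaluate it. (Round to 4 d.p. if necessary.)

Set MRS = p_1/p_2: 2·q_1^(−1/2) = p_1/p_2.
Solve: √q_1 = 2·p_2/p_1, so q_1*(p_1,p_2) = (2·p_2/p_1)², and q_2* = (I − p_1·q_1*)/p_2.
Plugging in: q_1* = (2·2.5/1.4)² = 12.7551.

q_1* = 12.7551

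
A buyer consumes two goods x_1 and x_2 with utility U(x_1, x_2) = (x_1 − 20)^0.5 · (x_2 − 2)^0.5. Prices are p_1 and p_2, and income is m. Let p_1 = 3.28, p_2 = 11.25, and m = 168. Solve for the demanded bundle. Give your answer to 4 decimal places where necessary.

x_1* = 32.1799, x_2* = 5.5511

Let x_1' = x_1−20, x_2' = x_2−2. MRS = x_2'/x_1' = p_1/p_2.
Substituting into the budget: x_1* = 20 + 0.5·(m − 20·p_1 − 2·p_2)/p_1, and x_2* = 2 + 0.5·(…)/p_2.
Discretionary income = 168 − 20·3.28 − 2·11.25 = 79.9; x_1* = 20 + 0.5·79.9/3.28 = 32.1799; x_2* = 2 + 0.5·79.9/11.25 = 5.5511.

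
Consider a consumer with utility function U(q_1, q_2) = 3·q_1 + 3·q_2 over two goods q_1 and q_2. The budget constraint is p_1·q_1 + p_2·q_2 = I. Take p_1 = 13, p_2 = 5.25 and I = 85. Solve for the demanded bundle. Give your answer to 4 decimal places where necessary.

q_1* = 0, q_2* = 16.1905

Perfect substitutes: compare marginal utility per dollar. 3/p_1 vs 3/p_2 → 0.2308 vs 0.5714.
q_2 gives more utility per dollar, so spend all income on q_2: q_2* = I/p_2, q_1* = 0.
Numerically: q_1* = 0, q_2* = 16.1905.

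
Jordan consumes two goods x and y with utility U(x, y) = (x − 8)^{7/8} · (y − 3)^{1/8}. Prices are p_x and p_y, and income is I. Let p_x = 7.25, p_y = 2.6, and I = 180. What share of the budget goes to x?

share on x = 0.8774

After buying the subsistence bundle (8, 3), a share 0.875 of the remaining income goes to x: x* = 8 + 0.875·(I − 8p_x − 3p_y)/p_x.
Discretionary income = 180 − 8·7.25 − 3·2.6 = 114.2; x* = 8 + 0.875·114.2/7.25 = 21.7828; y* = 3 + 0.125·114.2/2.6 = 8.4904.
Expenditure on x: 7.25·21.7828 = 157.925; share = 0.8774.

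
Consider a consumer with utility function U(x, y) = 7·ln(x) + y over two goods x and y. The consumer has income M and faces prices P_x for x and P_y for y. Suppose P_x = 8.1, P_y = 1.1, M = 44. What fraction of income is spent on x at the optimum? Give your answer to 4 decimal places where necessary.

share on x = 0.175

Set MRS = P_x/P_y: (7/x)/1 = P_x/P_y.
So x*(P_x,P_y) = 7·P_y/P_x, independent of income; and y* = (M − 7·P_y)/P_y.
At the given prices: x* = 7·1.1/8.1 = 0.9506, and y* = 33.
Expenditure on x: 8.1·0.9506 = 7.7; share = 0.175.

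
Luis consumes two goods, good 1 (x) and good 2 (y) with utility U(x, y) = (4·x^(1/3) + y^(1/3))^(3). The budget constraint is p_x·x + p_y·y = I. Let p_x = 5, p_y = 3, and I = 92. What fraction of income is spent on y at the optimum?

share on y = 0.139

MU_x ∝ 4·x^(-2/3), MU_y ∝ y^(-2/3), so MRS = 4·(y/x)^(2/3) = p_x/p_y.
Solve for the ratio: y/x = [(1/4)·p_x/p_y]^(1.5).
With the ratio pinned down, the budget gives x* = I/(p_x + p_y·(y/x)) and y* = (y/x)·x*.
Numerically y/x = 0.268957, so x* = 92/(5 + 3·0.268957) = 15.8433 and y* = 0.268957·15.8433 = 4.2612.
Expenditure on y: 3·4.2612 = 12.7835; share = 0.139.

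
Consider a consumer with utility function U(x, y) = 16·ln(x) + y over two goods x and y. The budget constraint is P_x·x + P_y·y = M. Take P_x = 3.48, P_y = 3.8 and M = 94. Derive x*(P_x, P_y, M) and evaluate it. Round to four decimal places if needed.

MU_x = 16/x, MU_y = 1. Tangency: 16/x = P_x/P_y.
So x*(P_x,P_y) = 16·P_y/P_x, independent of income; and y* = (M − 16·P_y)/P_y.
At the given prices: x* = 16·3.8/3.48 = 17.4713.

x* = 17.4713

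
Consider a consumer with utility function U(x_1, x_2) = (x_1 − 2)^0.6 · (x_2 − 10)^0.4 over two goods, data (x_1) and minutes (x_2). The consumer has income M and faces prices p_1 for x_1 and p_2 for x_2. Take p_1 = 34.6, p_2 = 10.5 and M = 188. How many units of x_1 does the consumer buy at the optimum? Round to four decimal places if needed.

MRS = (3/2)·(x_2−10)/(x_1−2). Tangency with p_1/p_2 gives x_2−10 = (2/3)·(p_1/p_2)·(x_1−2).
After buying the subsistence bundle (2, 10), a share 0.6 of the remaining income goes to x_1: x_1* = 2 + 0.6·(M − 2p_1 − 10p_2)/p_1.
Discretionary income = 188 − 2·34.6 − 10·10.5 = 13.8; x_1* = 2 + 0.6·13.8/34.6 = 2.2393.

x_1* = 2.2393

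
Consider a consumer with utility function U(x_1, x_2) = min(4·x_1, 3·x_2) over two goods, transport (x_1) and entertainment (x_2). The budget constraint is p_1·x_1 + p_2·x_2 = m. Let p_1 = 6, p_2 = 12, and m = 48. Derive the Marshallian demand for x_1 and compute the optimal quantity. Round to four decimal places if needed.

With perfect complements, no substitution: consume in ratio x_1:x_2 = 3:4.
Budget: p_1·x_1 + p_2·(4/3)·x_1 = m, so (3·p_1 + 4·p_2)·x_1 = 3·m.
Demand: x_1*(p_1,p_2,m) = 3·m/(3·p_1 + 4·p_2), x_2* = 4·m/(3·p_1 + 4·p_2).
Here 3·6 + 4·12 = 66, giving x_1* = 2.1818.

x_1* = 2.1818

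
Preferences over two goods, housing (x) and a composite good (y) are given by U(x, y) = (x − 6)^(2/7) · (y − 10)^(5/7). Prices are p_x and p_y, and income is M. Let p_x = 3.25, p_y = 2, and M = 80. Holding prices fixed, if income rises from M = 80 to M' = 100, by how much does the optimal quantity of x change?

Δx* = 1.7582

Substituting into the budget: x* = 6 + 2/7·(M − 6·p_x − 10·p_y)/p_x, and y* = 10 + 5/7·(…)/p_y.
Discretionary income = 80 − 6·3.25 − 10·2 = 40.5; x* = 6 + 2/7·40.5/3.25 = 9.5604.
At M' = 100: x* = 11.3187. Change: 11.3187 − 9.5604 = 1.7582.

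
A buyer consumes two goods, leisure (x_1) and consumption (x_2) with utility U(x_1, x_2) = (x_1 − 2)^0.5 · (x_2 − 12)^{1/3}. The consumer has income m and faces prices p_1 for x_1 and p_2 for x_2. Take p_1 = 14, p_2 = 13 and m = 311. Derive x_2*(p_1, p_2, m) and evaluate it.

x_2* = 15.9077

This is Cobb-Douglas in (x_1−2, x_2−12): tangency gives 0.5·p_2·(x_2−12) = 1/3·p_1·(x_1−2).
Substituting into the budget: x_1* = 2 + 0.6·(m − 2·p_1 − 12·p_2)/p_1, and x_2* = 12 + 0.4·(…)/p_2.
Discretionary income = 311 − 2·14 − 12·13 = 127; x_2* = 12 + 0.4·127/13 = 15.9077.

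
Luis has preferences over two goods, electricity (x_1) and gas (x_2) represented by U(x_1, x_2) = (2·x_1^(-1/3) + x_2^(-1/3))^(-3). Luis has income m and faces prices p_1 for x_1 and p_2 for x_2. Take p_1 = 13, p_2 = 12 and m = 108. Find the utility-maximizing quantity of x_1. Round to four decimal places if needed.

MU_x_1 ∝ 2·x_1^(-4/3), MU_x_2 ∝ x_2^(-4/3), so MRS = 2·(x_2/x_1)^(4/3) = p_1/p_2.
Hence x_2/x_1 = ((1/2)·p_1/p_2)^(1/(4/3)), i.e. raised to the 0.75 power.
Substitute x_2 = (x_2/x_1)·x_1 into the budget: x_1* = m/(p_1 + p_2·(x_2/x_1)).
Numerically x_2/x_1 = 0.631392, so x_1* = 108/(13 + 12·0.631392) = 5.2487.

x_1* = 5.2487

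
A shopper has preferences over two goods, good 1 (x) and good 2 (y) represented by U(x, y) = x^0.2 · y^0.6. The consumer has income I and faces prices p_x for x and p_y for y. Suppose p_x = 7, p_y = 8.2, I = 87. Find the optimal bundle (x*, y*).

x* = 3.1071, y* = 7.9573

MU_x/MU_y = (0.2·y)/(0.6·x); tangency sets this equal to p_x/p_y.
So 0.2·p_y·y = 0.6·p_x·x; combined with the budget, a share 0.25 of income goes to x.
Demand: x*(p_x,p_y,I) = 0.25·I/p_x and y* = 0.75·I/p_y.
At p_x=7, p_y=8.2, I=87: x* = 0.25·87/7 = 3.1071, y* = 7.9573.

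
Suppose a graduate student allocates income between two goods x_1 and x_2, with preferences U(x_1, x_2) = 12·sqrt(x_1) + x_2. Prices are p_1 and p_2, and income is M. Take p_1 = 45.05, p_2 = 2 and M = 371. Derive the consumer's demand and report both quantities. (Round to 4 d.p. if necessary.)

Set MRS = p_1/p_2: 6·x_1^(−1/2) = p_1/p_2.
Thus x_1* = (6·p_2/p_1)² — independent of M — with the rest of income spent on x_2.
Plugging in: x_1* = (6·2/45.05)² = 0.071, x_2* = 183.9018.

x_1* = 0.071, x_2* = 183.9018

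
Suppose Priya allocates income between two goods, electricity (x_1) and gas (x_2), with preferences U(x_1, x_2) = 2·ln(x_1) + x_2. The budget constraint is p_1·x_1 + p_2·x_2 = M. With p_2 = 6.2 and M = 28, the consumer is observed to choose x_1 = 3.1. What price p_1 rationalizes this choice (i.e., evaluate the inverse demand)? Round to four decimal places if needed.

p_1 = 4

Set MRS = p_1/p_2: (2/x_1)/1 = p_1/p_2.
So x_1*(p_1,p_2) = 2·p_2/p_1, independent of income; and x_2* = (M − 2·p_2)/p_2.
Set x_1* = 3.1 in the demand function and solve for p_1: p_1 = 4.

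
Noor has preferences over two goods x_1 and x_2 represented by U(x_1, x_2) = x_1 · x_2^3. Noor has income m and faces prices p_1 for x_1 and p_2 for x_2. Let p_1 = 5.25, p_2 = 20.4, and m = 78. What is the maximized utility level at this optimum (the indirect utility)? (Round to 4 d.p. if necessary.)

V = 87.5896

Tangency: MRS = (1/3)·x_2/x_1 = p_1/p_2.
So p_2·x_2 = 3·p_1·x_1; combined with the budget, a share 0.25 of income goes to x_1.
Demand: x_1*(p_1,p_2,m) = 0.25·m/p_1 and x_2* = 0.75·m/p_2.
At p_1=5.25, p_2=20.4, m=78: x_1* = 0.25·78/5.25 = 3.7143, x_2* = 2.8676.
Utility at the optimum: U(3.7143, 2.8676) = 87.5896.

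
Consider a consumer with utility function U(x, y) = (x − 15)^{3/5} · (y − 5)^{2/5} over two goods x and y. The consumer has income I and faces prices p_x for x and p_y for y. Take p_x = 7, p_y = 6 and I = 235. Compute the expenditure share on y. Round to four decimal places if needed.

Substituting into the budget: x* = 15 + 0.6·(I − 15·p_x − 5·p_y)/p_x, and y* = 5 + 0.4·(…)/p_y.
Discretionary income = 235 − 15·7 − 5·6 = 100; x* = 15 + 0.6·100/7 = 23.5714; y* = 5 + 0.4·100/6 = 11.6667.
Expenditure on y: 6·11.6667 = 70; share = 0.2979.

share on y = 0.2979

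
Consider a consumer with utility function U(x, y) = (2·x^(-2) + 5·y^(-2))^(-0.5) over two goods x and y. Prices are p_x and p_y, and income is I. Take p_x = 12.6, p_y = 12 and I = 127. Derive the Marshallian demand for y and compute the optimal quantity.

MRS = MU_x/MU_y = (2/5)·(y/x)^(3). Set equal to p_x/p_y.
Hence y/x = ((5/2)·p_x/p_y)^(1/(3)), i.e. raised to the 1/3 power.
Substitute y = (y/x)·x into the budget: x* = I/(p_x + p_y·(y/x)).
Numerically y/x = 1.379462, so x* = 127/(12.6 + 12·1.379462) = 4.3562 and y* = 1.379462·4.3562 = 6.0093.

y* = 6.0093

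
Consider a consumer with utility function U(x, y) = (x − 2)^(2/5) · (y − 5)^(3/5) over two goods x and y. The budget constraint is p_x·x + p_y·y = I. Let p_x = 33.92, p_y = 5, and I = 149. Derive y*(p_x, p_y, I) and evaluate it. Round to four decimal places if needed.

After buying the subsistence bundle (2, 5), a share 0.4 of the remaining income goes to x: x* = 2 + 0.4·(I − 2p_x − 5p_y)/p_x.
Discretionary income = 149 − 2·33.92 − 5·5 = 56.16; y* = 5 + 0.6·56.16/5 = 11.7392.

y* = 11.7392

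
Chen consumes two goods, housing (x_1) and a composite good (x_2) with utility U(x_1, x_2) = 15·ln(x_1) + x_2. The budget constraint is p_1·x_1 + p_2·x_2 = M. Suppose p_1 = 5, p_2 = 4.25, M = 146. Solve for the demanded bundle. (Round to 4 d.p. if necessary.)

MU_x_1 = 15/x_1, MU_x_2 = 1. Tangency: 15/x_1 = p_1/p_2.
So x_1*(p_1,p_2) = 15·p_2/p_1, independent of income; and x_2* = (M − 15·p_2)/p_2.
At the given prices: x_1* = 15·4.25/5 = 12.75, and x_2* = 19.3529.

x_1* = 12.75, x_2* = 19.3529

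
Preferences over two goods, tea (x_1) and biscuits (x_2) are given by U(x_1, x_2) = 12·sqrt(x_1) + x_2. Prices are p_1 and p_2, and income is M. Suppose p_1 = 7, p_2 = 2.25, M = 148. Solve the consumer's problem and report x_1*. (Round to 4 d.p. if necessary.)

Set MRS = p_1/p_2: 6·x_1^(−1/2) = p_1/p_2.
Thus x_1* = (6·p_2/p_1)² — independent of M — with the rest of income spent on x_2.
Plugging in: x_1* = (6·2.25/7)² = 3.7194.

x_1* = 3.7194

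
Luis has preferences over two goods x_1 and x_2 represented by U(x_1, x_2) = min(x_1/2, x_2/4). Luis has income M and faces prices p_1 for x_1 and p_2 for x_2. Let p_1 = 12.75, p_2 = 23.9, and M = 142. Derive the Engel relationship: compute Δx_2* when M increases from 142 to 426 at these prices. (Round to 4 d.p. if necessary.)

Demand: x_1*(p_1,p_2,M) = 2·M/(2·p_1 + 4·p_2), x_2* = 4·M/(2·p_1 + 4·p_2).
Here 2·12.75 + 4·23.9 = 121.1, giving x_2* = 4.6903.
At M' = 426: x_2* = 14.071. Change: 14.071 − 4.6903 = 9.3807.

Δx_2* = 9.3807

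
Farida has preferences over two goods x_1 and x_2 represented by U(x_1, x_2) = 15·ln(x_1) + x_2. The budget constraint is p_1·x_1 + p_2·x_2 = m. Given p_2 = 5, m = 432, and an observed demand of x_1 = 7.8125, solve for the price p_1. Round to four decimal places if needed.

p_1 = 9.6

MU_x_1 = 15/x_1, MU_x_2 = 1. Tangency: 15/x_1 = p_1/p_2.
So x_1*(p_1,p_2) = 15·p_2/p_1, independent of income; and x_2* = (m − 15·p_2)/p_2.
Set x_1* = 7.8125 in the demand function and solve for p_1: p_1 = 9.6.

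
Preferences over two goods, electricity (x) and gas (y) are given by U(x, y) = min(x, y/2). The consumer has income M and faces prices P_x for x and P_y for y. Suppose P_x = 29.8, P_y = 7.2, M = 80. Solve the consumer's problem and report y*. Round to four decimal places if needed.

Here 29.8 + 2·7.2 = 44.2, giving y* = 3.6199.

y* = 3.6199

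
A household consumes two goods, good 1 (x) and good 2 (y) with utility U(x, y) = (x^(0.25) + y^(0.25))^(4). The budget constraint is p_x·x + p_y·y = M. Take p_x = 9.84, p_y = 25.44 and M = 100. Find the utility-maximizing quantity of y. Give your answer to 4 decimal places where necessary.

y* = 1.6568

Substitute y = (y/x)·x into the budget: x* = M/(p_x + p_y·(y/x)).
Numerically y/x = 0.281819, so x* = 100/(9.84 + 25.44·0.281819) = 5.8791 and y* = 0.281819·5.8791 = 1.6568.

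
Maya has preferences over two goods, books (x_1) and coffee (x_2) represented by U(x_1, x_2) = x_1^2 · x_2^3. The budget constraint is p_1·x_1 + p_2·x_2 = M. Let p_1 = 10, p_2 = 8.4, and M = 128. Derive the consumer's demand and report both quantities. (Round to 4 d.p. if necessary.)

x_1* = 5.12, x_2* = 9.1429

The MRS is (2/3)·x_2/x_1. Set MRS = p_1/p_2.
Rearranging, p_2·x_2 = (3/2)·p_1·x_1. Substituting into the budget gives p_1·x_1·(1 + (3/2)) = M.
Demand: x_1*(p_1,p_2,M) = 0.4·M/p_1 and x_2* = 0.6·M/p_2.
At p_1=10, p_2=8.4, M=128: x_1* = 0.4·128/10 = 5.12, x_2* = 9.1429.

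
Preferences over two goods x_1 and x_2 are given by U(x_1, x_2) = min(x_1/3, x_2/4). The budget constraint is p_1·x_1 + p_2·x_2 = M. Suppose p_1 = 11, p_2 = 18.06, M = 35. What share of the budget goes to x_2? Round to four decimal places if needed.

With perfect complements, no substitution: consume in ratio x_1:x_2 = 3:4.
Budget: p_1·x_1 + p_2·(4/3)·x_1 = M, so (3·p_1 + 4·p_2)·x_1 = 3·M.
Demand: x_1*(p_1,p_2,M) = 3·M/(3·p_1 + 4·p_2), x_2* = 4·M/(3·p_1 + 4·p_2).
Here 3·11 + 4·18.06 = 105.24, giving x_1* = 0.9977 and x_2* = 1.3303.
Expenditure on x_2: 18.06·1.3303 = 24.0251; share = 0.6864.

share on x_2 = 0.6864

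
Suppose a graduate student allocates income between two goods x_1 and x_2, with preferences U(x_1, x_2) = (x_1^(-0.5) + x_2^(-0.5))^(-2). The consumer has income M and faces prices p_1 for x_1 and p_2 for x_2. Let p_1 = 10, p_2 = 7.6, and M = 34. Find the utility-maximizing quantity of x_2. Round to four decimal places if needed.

MRS = MU_x_1/MU_x_2 = (x_2/x_1)^(1.5). Set equal to p_1/p_2.
Solve for the ratio: x_2/x_1 = [p_1/p_2]^(2/3).
Substitute x_2 = (x_2/x_1)·x_1 into the budget: x_1* = M/(p_1 + p_2·(x_2/x_1)).
Numerically x_2/x_1 = 1.200764, so x_1* = 34/(10 + 7.6·1.200764) = 1.7777 and x_2* = 1.200764·1.7777 = 2.1346.

x_2* = 2.1346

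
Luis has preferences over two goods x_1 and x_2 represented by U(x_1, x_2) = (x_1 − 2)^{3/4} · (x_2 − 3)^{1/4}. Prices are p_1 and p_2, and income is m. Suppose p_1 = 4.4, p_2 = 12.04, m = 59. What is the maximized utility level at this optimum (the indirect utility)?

This is Cobb-Douglas in (x_1−2, x_2−3): tangency gives 0.75·p_2·(x_2−3) = 0.25·p_1·(x_1−2).
Substituting into the budget: x_1* = 2 + 0.75·(m − 2·p_1 − 3·p_2)/p_1, and x_2* = 3 + 0.25·(…)/p_2.
Discretionary income = 59 − 2·4.4 − 3·12.04 = 14.08; x_1* = 2 + 0.75·14.08/4.4 = 4.4; x_2* = 3 + 0.25·14.08/12.04 = 3.2924.
Utility at the optimum: U(4.4, 3.2924) = 1.4179.

V = 1.4179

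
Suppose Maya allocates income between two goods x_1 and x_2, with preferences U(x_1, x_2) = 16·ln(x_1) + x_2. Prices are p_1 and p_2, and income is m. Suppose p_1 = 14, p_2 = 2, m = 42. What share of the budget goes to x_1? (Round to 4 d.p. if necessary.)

MU_x_1 = 16/x_1, MU_x_2 = 1. Tangency: 16/x_1 = p_1/p_2.
So x_1*(p_1,p_2) = 16·p_2/p_1, independent of income; and x_2* = (m − 16·p_2)/p_2.
At the given prices: x_1* = 16·2/14 = 2.2857, and x_2* = 5.
Expenditure on x_1: 14·2.2857 = 32; share = 0.7619.

share on x_1 = 0.7619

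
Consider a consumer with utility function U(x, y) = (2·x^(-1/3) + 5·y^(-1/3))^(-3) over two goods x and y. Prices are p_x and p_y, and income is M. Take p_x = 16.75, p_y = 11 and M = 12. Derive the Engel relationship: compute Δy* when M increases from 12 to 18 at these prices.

MRS = MU_x/MU_y = (2/5)·(y/x)^(4/3). Set equal to p_x/p_y.
Solve for the ratio: y/x = [(5/2)·p_x/p_y]^(0.75).
With the ratio pinned down, the budget gives x* = M/(p_x + p_y·(y/x)) and y* = (y/x)·x*.
Numerically y/x = 2.725346, so x* = 12/(16.75 + 11·2.725346) = 0.2568 and y* = 2.725346·0.2568 = 0.6999.
At M' = 18: y* = 1.0498. Change: 1.0498 − 0.6999 = 0.3499.

Δy* = 0.3499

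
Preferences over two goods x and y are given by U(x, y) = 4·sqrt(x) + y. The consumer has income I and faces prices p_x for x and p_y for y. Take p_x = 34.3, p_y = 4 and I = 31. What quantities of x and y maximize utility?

Utility is quasi-linear in y; the FOC for x is 2/√x = p_x/p_y.
Solve: √x = 2·p_y/p_x, so x*(p_x,p_y) = (2·p_y/p_x)², and y* = (I − p_x·x*)/p_y.
Plugging in: x* = (2·4/34.3)² = 0.0544, y* = 7.2835.

x* = 0.0544, y* = 7.2835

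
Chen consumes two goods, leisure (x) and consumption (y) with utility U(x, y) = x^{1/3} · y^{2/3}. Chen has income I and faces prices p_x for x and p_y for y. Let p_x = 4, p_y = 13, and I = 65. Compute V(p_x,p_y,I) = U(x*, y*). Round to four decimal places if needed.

MU_x/MU_y = (1/3·y)/(2/3·x); tangency sets this equal to p_x/p_y.
Rearranging, p_y·y = 2·p_x·x. Substituting into the budget gives p_x·x·(1 + 2) = I.
Demand: x*(p_x,p_y,I) = 1/3·I/p_x and y* = 2/3·I/p_y.
At p_x=4, p_y=13, I=65: x* = 1/3·65/4 = 5.4167, y* = 3.3333.
Utility at the optimum: U(5.4167, 3.3333) = 3.9189.

V = 3.9189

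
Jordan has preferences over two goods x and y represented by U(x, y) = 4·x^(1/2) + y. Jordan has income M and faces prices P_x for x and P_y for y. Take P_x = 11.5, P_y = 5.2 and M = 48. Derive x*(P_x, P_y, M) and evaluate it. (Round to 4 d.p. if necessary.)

Utility is quasi-linear in y; the FOC for x is 2/√x = P_x/P_y.
Thus x* = (2·P_y/P_x)² — independent of M — with the rest of income spent on y.
Plugging in: x* = (2·5.2/11.5)² = 0.8178.

x* = 0.8178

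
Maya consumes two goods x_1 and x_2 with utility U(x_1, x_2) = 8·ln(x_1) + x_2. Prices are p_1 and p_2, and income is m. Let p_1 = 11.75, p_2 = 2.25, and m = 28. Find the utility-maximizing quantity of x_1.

Set MRS = p_1/p_2: (8/x_1)/1 = p_1/p_2.
So x_1*(p_1,p_2) = 8·p_2/p_1, independent of income; and x_2* = (m − 8·p_2)/p_2.
At the given prices: x_1* = 8·2.25/11.75 = 1.5319.

x_1* = 1.5319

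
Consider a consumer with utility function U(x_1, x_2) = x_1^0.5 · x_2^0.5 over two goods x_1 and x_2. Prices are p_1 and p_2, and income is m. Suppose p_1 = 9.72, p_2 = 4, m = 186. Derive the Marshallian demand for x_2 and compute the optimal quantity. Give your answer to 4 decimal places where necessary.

Tangency: MRS = x_2/x_1 = p_1/p_2.
Rearranging, p_2·x_2 = p_1·x_1. Substituting into the budget gives p_1·x_1·(1 + 1) = m.
Demand: x_1*(p_1,p_2,m) = 0.5·m/p_1 and x_2* = 0.5·m/p_2.
At p_1=9.72, p_2=4, m=186: x_2* = 0.5·186/4 = 23.25.

x_2* = 23.25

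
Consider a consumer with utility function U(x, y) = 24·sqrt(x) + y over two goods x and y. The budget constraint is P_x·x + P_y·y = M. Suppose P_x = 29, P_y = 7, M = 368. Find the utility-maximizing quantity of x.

Utility is quasi-linear in y; the FOC for x is 12/√x = P_x/P_y.
Thus x* = (12·P_y/P_x)² — independent of M — with the rest of income spent on y.
Plugging in: x* = (12·7/29)² = 8.39.

x* = 8.39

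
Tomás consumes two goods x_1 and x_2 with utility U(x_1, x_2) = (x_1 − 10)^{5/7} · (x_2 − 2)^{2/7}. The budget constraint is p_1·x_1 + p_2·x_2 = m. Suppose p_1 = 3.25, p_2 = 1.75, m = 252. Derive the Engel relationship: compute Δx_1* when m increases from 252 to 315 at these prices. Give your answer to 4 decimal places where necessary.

Δx_1* = 13.8462

This is Cobb-Douglas in (x_1−10, x_2−2): tangency gives 5/7·p_2·(x_2−2) = 2/7·p_1·(x_1−10).
Substituting into the budget: x_1* = 10 + 5/7·(m − 10·p_1 − 2·p_2)/p_1, and x_2* = 2 + 2/7·(…)/p_2.
Discretionary income = 252 − 10·3.25 − 2·1.75 = 216; x_1* = 10 + 5/7·216/3.25 = 57.4725.
At m' = 315: x_1* = 71.3187. Change: 71.3187 − 57.4725 = 13.8462.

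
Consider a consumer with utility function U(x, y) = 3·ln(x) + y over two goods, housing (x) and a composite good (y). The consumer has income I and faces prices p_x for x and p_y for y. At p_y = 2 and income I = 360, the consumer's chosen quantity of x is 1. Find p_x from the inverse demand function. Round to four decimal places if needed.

Set MRS = p_x/p_y: (3/x)/1 = p_x/p_y.
So x*(p_x,p_y) = 3·p_y/p_x, independent of income; and y* = (I − 3·p_y)/p_y.
Set x* = 1 in the demand function and solve for p_x: p_x = 6.

p_x = 6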